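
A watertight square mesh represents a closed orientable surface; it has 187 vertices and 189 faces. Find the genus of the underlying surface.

2

Every face is a square, so 2E = 4·189 = 756, giving E = 378.
χ = V − E + F = 187 − 378 + 189 = -2.
For a closed orientable surface χ = 2 − 2g, so g = (2 − (-2))/2 = 2.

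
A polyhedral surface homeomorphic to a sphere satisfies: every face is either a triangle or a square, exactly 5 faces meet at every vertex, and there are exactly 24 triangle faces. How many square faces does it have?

Let x be the number of squares; then F = 24 + x.
Edge–face incidences: 2E = 3·24 + 4·x = 72 + 4x.
Every vertex has degree 5, so 5V = 2E.
Euler: V − E + F = 2 ⇒ (2E)/5 − E + (24 + x) = 2.
Multiply by 10: 2·(2E) − 5·(2E) + 10·(24 + x) = 20, i.e. 240 + 10x − 3·(72 + 4x) = 20.
Collecting terms: −2x + 24 = 20, so −2x = −4, so x = 2.
Then 2E = 72 + 4·2 = 80, so E = 40, V = 2E/5 = 16, F = 24 + 2 = 26.

2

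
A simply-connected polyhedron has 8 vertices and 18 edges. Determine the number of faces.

Here V − E + F = 2.
F = 2 − V + E = 2 − 8 + 18 = 12.

12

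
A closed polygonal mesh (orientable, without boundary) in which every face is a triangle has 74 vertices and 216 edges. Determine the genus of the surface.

0

Every face is a triangle and each edge borders two faces, so 3F = 2·216, giving F = 144.
χ = V − E + F = 74 − 216 + 144 = 2.
For a closed orientable surface χ = 2 − 2g, so g = (2 − (2))/2 = 0.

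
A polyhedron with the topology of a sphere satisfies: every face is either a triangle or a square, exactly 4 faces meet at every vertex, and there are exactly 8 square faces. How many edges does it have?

28

Let x be the number of triangles; then F = 8 + x.
Edge–face incidences: 2E = 4·8 + 3·x = 32 + 3x.
Every vertex has degree 4, so 4V = 2E.
Euler: V − E + F = 2 ⇒ (2E)/4 − E + (8 + x) = 2.
Multiply by 8: 2·(2E) − 4·(2E) + 8·(8 + x) = 16, i.e. 64 + 8x − 2·(32 + 3x) = 16.
Collecting terms: 2x = 16, so x = 8.
Then 2E = 32 + 3·8 = 56, so E = 28, V = 2E/4 = 14, F = 8 + 8 = 16.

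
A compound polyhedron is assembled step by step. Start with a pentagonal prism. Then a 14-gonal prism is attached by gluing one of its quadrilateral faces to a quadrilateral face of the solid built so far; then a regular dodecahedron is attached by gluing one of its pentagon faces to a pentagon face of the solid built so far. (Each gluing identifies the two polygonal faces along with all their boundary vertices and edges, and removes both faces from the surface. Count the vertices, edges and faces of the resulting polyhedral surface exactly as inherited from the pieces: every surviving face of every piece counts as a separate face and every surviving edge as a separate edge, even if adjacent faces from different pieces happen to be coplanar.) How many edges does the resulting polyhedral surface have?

78

A pentagonal prism: V=10, E=15, F=7.
Attach a 14-gonal prism (V=28, E=42, F=16) along a 4-gon: merge 4 vertices and 4 edges, delete both glued faces → V=34, E=53, F=21.
Attach a regular dodecahedron (V=20, E=30, F=12) along a 5-gon: merge 5 vertices and 5 edges, delete both glued faces → V=49, E=78, F=31.
Check: V − E + F = 49 − 78 + 31 = 2.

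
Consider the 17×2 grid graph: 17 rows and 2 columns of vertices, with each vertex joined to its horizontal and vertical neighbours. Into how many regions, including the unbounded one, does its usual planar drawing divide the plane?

The grid has V = 17·2 = 34 vertices and E = 17·1 + 2·16 = 49 edges.
F = 2 − V + E = 2 − 34 + 49 = 17.

17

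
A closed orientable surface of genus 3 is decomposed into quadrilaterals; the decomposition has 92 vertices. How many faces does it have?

χ = 2 − 2·3 = -4, and every face is a square so 4F = 2E.
V − E + F = -4 with E = 4F/2 gives 92 − (4/2 − 1)·F = -4, so F = 96 and E = 192.

96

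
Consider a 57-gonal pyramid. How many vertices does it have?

58

A pyramid on an n-gon base has one n-gon and n triangles: V = 57 + 1 = 58, E = 2·57 = 114, F = 57 + 1 = 58.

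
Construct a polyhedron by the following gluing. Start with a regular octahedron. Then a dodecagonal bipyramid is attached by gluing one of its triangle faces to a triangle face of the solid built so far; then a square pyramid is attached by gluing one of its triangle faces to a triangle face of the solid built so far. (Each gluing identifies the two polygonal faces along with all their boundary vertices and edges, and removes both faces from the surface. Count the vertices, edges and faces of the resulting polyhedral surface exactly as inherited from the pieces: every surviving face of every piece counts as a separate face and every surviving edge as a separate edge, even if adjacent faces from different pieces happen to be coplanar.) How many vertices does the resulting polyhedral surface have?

19

A regular octahedron: V=6, E=12, F=8.
Attach a dodecagonal bipyramid (V=14, E=36, F=24) along a 3-gon: merge 3 vertices and 3 edges, delete both glued faces → V=17, E=45, F=30.
Attach a square pyramid (V=5, E=8, F=5) along a 3-gon: merge 3 vertices and 3 edges, delete both glued faces → V=19, E=50, F=33.
Check: V − E + F = 19 − 50 + 33 = 2.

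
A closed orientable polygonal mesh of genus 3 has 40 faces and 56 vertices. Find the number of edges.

100

For a closed orientable surface of genus 3, χ = 2 − 2·3 = -4.
E = V + F − (-4) = 56 + 40 − (-4) = 100.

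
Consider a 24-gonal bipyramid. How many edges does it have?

72

A bipyramid over an n-gon has 2n triangular faces and n + 2 vertices: V = 24 + 2 = 26, E = 3·24 = 72, F = 2·24 = 48.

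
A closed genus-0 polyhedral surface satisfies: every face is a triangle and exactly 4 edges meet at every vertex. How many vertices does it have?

6

Each face has 3 edges and each edge borders two faces, so 2E = 3F.
Each vertex has degree 4, so 4V = 2E and hence V = 3F/4.
Euler: V − E + F = 2 ⇒ (3F/4) − (3F/2) + F = 2.
Multiply by 8: (6 − 12 + 8)F = 16, i.e. 2F = 16.
So F = 8, E = 3·8/2 = 12, V = 3·8/4 = 6.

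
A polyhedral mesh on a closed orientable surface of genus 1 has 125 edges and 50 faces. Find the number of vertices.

For a closed orientable surface of genus 1, χ = 2 − 2·1 = 0.
V = 0 + E − F = 0 + 125 − 50 = 75.

75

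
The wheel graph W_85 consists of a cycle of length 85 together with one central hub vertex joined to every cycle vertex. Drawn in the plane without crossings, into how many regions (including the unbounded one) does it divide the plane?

86

W_85 has V = 85 + 1 = 86 vertices and E = 2·85 = 170 edges.
By Euler's formula F = 2 − V + E = 2 − 86 + 170 = 86.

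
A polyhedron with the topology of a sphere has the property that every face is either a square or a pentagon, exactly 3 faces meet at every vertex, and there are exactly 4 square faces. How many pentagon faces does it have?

Let x be the number of pentagons; then F = 4 + x.
Edge–face incidences: 2E = 4·4 + 5·x = 16 + 5x.
Every vertex has degree 3, so 3V = 2E.
Euler: V − E + F = 2 ⇒ (2E)/3 − E + (4 + x) = 2.
Multiply by 6: 2·(2E) − 3·(2E) + 6·(4 + x) = 12, i.e. 24 + 6x − (16 + 5x) = 12.
Collecting terms: x + 8 = 12, so x = 4.
Then 2E = 16 + 5·4 = 36, so E = 18, V = 2E/3 = 12, F = 4 + 4 = 8.

4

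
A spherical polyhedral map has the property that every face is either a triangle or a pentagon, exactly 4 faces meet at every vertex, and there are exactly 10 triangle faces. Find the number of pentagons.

2

Let x be the number of pentagons; then F = 10 + x.
Edge–face incidences: 2E = 3·10 + 5·x = 30 + 5x.
Every vertex has degree 4, so 4V = 2E.
Euler: V − E + F = 2 ⇒ (2E)/4 − E + (10 + x) = 2.
Multiply by 8: 2·(2E) − 4·(2E) + 8·(10 + x) = 16, i.e. 80 + 8x − 2·(30 + 5x) = 16.
Collecting terms: −2x + 20 = 16, so −2x = −4, so x = 2.
Then 2E = 30 + 5·2 = 40, so E = 20, V = 2E/4 = 10, F = 10 + 2 = 12.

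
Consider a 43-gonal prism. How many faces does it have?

45

A prism on an n-gon has two n-gon bases and n rectangular sides: V = 2·43 = 86, E = 3·43 = 129, F = 43 + 2 = 45.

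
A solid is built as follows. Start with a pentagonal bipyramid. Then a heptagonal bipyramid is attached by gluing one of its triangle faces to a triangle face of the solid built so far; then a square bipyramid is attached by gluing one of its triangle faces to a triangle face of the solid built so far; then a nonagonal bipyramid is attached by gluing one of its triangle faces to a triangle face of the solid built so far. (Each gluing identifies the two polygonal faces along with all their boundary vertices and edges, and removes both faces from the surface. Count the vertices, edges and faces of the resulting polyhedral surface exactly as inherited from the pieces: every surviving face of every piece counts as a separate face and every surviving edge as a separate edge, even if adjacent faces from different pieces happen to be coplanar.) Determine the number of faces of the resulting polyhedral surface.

44

A pentagonal bipyramid: V=7, E=15, F=10.
Attach a heptagonal bipyramid (V=9, E=21, F=14) along a 3-gon: merge 3 vertices and 3 edges, delete both glued faces → V=13, E=33, F=22.
Attach a square bipyramid (V=6, E=12, F=8) along a 3-gon: merge 3 vertices and 3 edges, delete both glued faces → V=16, E=42, F=28.
Attach a nonagonal bipyramid (V=11, E=27, F=18) along a 3-gon: merge 3 vertices and 3 edges, delete both glued faces → V=24, E=66, F=44.
Check: V − E + F = 24 − 66 + 44 = 2.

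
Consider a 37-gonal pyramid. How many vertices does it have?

A pyramid on an n-gon base has one n-gon and n triangles: V = 37 + 1 = 38, E = 2·37 = 74, F = 37 + 1 = 38.

38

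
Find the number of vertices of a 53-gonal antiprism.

An antiprism on an n-gon has two n-gon caps and 2n triangles: V = 2·53 = 106, E = 4·53 = 212, F = 2·53 + 2 = 108.
Check: V − E + F = 106 − 212 + 108 = 2.

106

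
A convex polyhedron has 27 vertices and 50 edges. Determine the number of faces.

Here V − E + F = 2.
F = 2 − V + E = 2 − 27 + 50 = 25.

25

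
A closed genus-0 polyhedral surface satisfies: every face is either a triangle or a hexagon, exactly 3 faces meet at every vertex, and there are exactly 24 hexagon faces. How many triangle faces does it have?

Let x be the number of triangles; then F = 24 + x.
Edge–face incidences: 2E = 6·24 + 3·x = 144 + 3x.
Every vertex has degree 3, so 3V = 2E.
Euler: V − E + F = 2 ⇒ (2E)/3 − E + (24 + x) = 2.
Multiply by 6: 2·(2E) − 3·(2E) + 6·(24 + x) = 12, i.e. 144 + 6x − (144 + 3x) = 12.
Collecting terms: 3x = 12, so x = 4.
Then 2E = 144 + 3·4 = 156, so E = 78, V = 2E/3 = 52, F = 24 + 4 = 28.

4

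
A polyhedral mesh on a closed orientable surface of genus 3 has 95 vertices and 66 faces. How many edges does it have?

For a closed orientable surface of genus 3, χ = 2 − 2·3 = -4.
E = V + F − (-4) = 95 + 66 − (-4) = 165.

165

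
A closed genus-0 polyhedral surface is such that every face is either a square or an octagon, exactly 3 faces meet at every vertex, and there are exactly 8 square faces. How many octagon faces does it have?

Let x be the number of octagons; then F = 8 + x.
Edge–face incidences: 2E = 4·8 + 8·x = 32 + 8x.
Every vertex has degree 3, so 3V = 2E.
Euler: V − E + F = 2 ⇒ (2E)/3 − E + (8 + x) = 2.
Multiply by 6: 2·(2E) − 3·(2E) + 6·(8 + x) = 12, i.e. 48 + 6x − (32 + 8x) = 12.
Collecting terms: −2x + 16 = 12, so −2x = −4, so x = 2.
Then 2E = 32 + 8·2 = 48, so E = 24, V = 2E/3 = 16, F = 8 + 2 = 10.

2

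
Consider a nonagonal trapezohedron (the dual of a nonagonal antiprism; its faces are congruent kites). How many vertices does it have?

The n-trapezohedron (dual of the n-antiprism) has V = 2·9 + 2 = 20, E = 4·9 = 36, F = 2·9 = 18.
Check: V − E + F = 20 − 36 + 18 = 2.

20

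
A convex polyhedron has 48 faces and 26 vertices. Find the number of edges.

72

Here V − E + F = 2.
E = V + F − (2) = 26 + 48 − (2) = 72.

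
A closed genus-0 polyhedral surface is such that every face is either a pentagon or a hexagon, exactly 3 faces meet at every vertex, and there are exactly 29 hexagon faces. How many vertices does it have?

Let x be the number of pentagons; then F = 29 + x.
Edge–face incidences: 2E = 6·29 + 5·x = 174 + 5x.
Every vertex has degree 3, so 3V = 2E.
Euler: V − E + F = 2 ⇒ (2E)/3 − E + (29 + x) = 2.
Multiply by 6: 2·(2E) − 3·(2E) + 6·(29 + x) = 12, i.e. 174 + 6x − (174 + 5x) = 12.
Collecting terms: x = 12.
Then 2E = 174 + 5·12 = 234, so E = 117, V = 2E/3 = 78, F = 29 + 12 = 41.

78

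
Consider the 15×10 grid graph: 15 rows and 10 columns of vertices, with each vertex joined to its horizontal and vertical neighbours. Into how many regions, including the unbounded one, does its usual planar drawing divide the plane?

127

The grid has V = 15·10 = 150 vertices and E = 15·9 + 10·14 = 275 edges.
F = 2 − V + E = 2 − 150 + 275 = 127.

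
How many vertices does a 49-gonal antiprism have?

An antiprism on an n-gon has two n-gon caps and 2n triangles: V = 2·49 = 98, E = 4·49 = 196, F = 2·49 + 2 = 100.

98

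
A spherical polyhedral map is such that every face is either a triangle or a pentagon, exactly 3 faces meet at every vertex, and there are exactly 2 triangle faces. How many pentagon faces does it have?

Let x be the number of pentagons; then F = 2 + x.
Edge–face incidences: 2E = 3·2 + 5·x = 6 + 5x.
Every vertex has degree 3, so 3V = 2E.
Euler: V − E + F = 2 ⇒ (2E)/3 − E + (2 + x) = 2.
Multiply by 6: 2·(2E) − 3·(2E) + 6·(2 + x) = 12, i.e. 12 + 6x − (6 + 5x) = 12.
Collecting terms: x + 6 = 12, so x = 6.
Then 2E = 6 + 5·6 = 36, so E = 18, V = 2E/3 = 12, F = 2 + 6 = 8.

6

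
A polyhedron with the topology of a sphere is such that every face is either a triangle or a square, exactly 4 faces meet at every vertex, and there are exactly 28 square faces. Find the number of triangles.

8

Let x be the number of triangles; then F = 28 + x.
Edge–face incidences: 2E = 4·28 + 3·x = 112 + 3x.
Every vertex has degree 4, so 4V = 2E.
Euler: V − E + F = 2 ⇒ (2E)/4 − E + (28 + x) = 2.
Multiply by 8: 2·(2E) − 4·(2E) + 8·(28 + x) = 16, i.e. 224 + 8x − 2·(112 + 3x) = 16.
Collecting terms: 2x = 16, so x = 8.
Then 2E = 112 + 3·8 = 136, so E = 68, V = 2E/4 = 34, F = 28 + 8 = 36.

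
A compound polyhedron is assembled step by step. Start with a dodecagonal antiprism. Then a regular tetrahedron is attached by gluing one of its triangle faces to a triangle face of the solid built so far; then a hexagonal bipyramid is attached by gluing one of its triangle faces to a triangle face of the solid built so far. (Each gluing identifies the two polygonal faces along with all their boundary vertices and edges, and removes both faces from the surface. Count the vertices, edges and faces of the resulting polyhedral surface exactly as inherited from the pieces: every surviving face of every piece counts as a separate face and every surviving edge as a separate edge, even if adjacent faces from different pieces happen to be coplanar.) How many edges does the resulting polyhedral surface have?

A dodecagonal antiprism: V=24, E=48, F=26.
Attach a regular tetrahedron (V=4, E=6, F=4) along a 3-gon: merge 3 vertices and 3 edges, delete both glued faces → V=25, E=51, F=28.
Attach a hexagonal bipyramid (V=8, E=18, F=12) along a 3-gon: merge 3 vertices and 3 edges, delete both glued faces → V=30, E=66, F=38.
Check: V − E + F = 30 − 66 + 38 = 2.

66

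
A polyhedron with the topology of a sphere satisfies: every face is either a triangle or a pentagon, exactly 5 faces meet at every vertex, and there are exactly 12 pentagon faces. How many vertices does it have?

60

Let x be the number of triangles; then F = 12 + x.
Edge–face incidences: 2E = 5·12 + 3·x = 60 + 3x.
Every vertex has degree 5, so 5V = 2E.
Euler: V − E + F = 2 ⇒ (2E)/5 − E + (12 + x) = 2.
Multiply by 10: 2·(2E) − 5·(2E) + 10·(12 + x) = 20, i.e. 120 + 10x − 3·(60 + 3x) = 20.
Collecting terms: x − 60 = 20, so x = 80.
Then 2E = 60 + 3·80 = 300, so E = 150, V = 2E/5 = 60, F = 12 + 80 = 92.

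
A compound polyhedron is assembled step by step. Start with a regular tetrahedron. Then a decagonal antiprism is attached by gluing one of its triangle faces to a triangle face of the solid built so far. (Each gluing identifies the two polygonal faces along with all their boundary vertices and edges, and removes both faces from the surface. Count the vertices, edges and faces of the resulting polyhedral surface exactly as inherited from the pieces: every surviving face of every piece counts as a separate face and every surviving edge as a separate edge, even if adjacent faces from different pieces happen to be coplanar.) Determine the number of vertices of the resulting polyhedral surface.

21

A regular tetrahedron: V=4, E=6, F=4.
Attach a decagonal antiprism (V=20, E=40, F=22) along a 3-gon: merge 3 vertices and 3 edges, delete both glued faces → V=21, E=43, F=24.
Check: V − E + F = 21 − 43 + 24 = 2.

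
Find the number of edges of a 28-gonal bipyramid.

84

A bipyramid over an n-gon has 2n triangular faces and n + 2 vertices: V = 28 + 2 = 30, E = 3·28 = 84, F = 2·28 = 56.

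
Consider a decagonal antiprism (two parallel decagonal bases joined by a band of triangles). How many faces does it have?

An antiprism on an n-gon has two n-gon caps and 2n triangles: V = 2·10 = 20, E = 4·10 = 40, F = 2·10 + 2 = 22.

22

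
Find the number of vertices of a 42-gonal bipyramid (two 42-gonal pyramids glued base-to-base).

44

A bipyramid over an n-gon has 2n triangular faces and n + 2 vertices: V = 42 + 2 = 44, E = 3·42 = 126, F = 2·42 = 84.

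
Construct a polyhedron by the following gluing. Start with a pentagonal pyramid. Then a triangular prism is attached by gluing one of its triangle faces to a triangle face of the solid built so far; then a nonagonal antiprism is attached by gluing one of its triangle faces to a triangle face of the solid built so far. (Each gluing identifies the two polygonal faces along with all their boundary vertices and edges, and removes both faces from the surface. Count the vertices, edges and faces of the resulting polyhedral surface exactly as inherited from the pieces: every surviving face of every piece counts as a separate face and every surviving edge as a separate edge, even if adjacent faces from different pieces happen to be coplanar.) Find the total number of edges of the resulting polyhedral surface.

49

A pentagonal pyramid: V=6, E=10, F=6.
Attach a triangular prism (V=6, E=9, F=5) along a 3-gon: merge 3 vertices and 3 edges, delete both glued faces → V=9, E=16, F=9.
Attach a nonagonal antiprism (V=18, E=36, F=20) along a 3-gon: merge 3 vertices and 3 edges, delete both glued faces → V=24, E=49, F=27.
Check: V − E + F = 24 − 49 + 27 = 2.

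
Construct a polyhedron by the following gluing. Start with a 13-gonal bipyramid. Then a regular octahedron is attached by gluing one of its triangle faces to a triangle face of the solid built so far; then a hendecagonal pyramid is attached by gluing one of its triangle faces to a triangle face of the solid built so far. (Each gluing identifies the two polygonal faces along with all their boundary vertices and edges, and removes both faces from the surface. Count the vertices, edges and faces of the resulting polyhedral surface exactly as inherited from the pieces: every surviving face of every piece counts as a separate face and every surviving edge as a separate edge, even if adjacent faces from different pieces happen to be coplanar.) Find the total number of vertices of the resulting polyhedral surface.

27

A 13-gonal bipyramid: V=15, E=39, F=26.
Attach a regular octahedron (V=6, E=12, F=8) along a 3-gon: merge 3 vertices and 3 edges, delete both glued faces → V=18, E=48, F=32.
Attach a hendecagonal pyramid (V=12, E=22, F=12) along a 3-gon: merge 3 vertices and 3 edges, delete both glued faces → V=27, E=67, F=42.
Check: V − E + F = 27 − 67 + 42 = 2.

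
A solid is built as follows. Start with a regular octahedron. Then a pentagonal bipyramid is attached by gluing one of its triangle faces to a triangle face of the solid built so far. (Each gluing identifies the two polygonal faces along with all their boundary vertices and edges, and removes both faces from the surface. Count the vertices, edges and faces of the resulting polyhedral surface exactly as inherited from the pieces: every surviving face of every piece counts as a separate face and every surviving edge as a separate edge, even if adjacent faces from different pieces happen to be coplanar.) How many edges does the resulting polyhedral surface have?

A regular octahedron: V=6, E=12, F=8.
Attach a pentagonal bipyramid (V=7, E=15, F=10) along a 3-gon: merge 3 vertices and 3 edges, delete both glued faces → V=10, E=24, F=16.
Check: V − E + F = 10 − 24 + 16 = 2.

24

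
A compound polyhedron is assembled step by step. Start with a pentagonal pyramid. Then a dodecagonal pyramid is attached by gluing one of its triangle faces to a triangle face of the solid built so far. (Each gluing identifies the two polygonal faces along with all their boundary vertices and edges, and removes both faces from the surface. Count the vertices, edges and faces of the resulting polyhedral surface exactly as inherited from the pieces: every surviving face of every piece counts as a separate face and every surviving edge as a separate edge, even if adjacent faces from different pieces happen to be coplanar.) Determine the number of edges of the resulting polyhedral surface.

31

A pentagonal pyramid: V=6, E=10, F=6.
Attach a dodecagonal pyramid (V=13, E=24, F=13) along a 3-gon: merge 3 vertices and 3 edges, delete both glued faces → V=16, E=31, F=17.
Check: V − E + F = 16 − 31 + 17 = 2.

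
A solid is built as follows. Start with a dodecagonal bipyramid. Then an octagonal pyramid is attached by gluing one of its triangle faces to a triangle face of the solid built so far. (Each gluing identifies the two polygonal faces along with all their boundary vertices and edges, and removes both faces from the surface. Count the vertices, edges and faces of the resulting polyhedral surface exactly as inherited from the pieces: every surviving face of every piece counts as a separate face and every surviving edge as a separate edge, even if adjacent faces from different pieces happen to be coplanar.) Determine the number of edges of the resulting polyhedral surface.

A dodecagonal bipyramid: V=14, E=36, F=24.
Attach an octagonal pyramid (V=9, E=16, F=9) along a 3-gon: merge 3 vertices and 3 edges, delete both glued faces → V=20, E=49, F=31.
Check: V − E + F = 20 − 49 + 31 = 2.

49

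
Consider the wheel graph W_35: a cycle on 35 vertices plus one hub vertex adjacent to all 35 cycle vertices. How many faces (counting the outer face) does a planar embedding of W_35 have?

36

W_35 has V = 35 + 1 = 36 vertices and E = 2·35 = 70 edges.
By Euler's formula F = 2 − V + E = 2 − 36 + 70 = 36.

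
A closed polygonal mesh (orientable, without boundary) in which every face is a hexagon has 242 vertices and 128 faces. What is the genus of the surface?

Every face is a hexagon, so 2E = 6·128 = 768, giving E = 384.
χ = V − E + F = 242 − 384 + 128 = -14.
For a closed orientable surface χ = 2 − 2g, so g = (2 − (-14))/2 = 8.

8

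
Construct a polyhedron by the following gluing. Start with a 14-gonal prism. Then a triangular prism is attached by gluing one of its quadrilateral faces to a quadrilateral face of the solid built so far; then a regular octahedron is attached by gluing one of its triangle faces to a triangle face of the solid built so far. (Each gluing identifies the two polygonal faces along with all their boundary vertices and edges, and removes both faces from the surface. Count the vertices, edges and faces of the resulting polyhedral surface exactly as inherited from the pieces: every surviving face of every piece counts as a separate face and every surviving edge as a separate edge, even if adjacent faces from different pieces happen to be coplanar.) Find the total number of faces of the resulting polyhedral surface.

25

A 14-gonal prism: V=28, E=42, F=16.
Attach a triangular prism (V=6, E=9, F=5) along a 4-gon: merge 4 vertices and 4 edges, delete both glued faces → V=30, E=47, F=19.
Attach a regular octahedron (V=6, E=12, F=8) along a 3-gon: merge 3 vertices and 3 edges, delete both glued faces → V=33, E=56, F=25.
Check: V − E + F = 33 − 56 + 25 = 2.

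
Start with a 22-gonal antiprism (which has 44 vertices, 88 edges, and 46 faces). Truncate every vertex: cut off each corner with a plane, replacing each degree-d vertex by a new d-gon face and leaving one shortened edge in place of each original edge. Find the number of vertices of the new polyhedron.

176

Truncation replaces each original edge-end by a new vertex, so V′ = 2E = 176.
Each original edge survives, and each old vertex of degree d contributes d new edges; summing degrees gives Σd = 2E, so E′ = E + 2E = 3E = 264.
Each original face survives and each original vertex becomes one new face: F′ = F + V = 90.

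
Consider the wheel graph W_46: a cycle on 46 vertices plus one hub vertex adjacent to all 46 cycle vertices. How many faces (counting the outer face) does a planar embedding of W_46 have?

W_46 has V = 46 + 1 = 47 vertices and E = 2·46 = 92 edges.
By Euler's formula F = 2 − V + E = 2 − 47 + 92 = 47.

47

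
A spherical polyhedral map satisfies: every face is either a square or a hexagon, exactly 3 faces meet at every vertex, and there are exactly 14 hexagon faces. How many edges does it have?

54

Let x be the number of squares; then F = 14 + x.
Edge–face incidences: 2E = 6·14 + 4·x = 84 + 4x.
Every vertex has degree 3, so 3V = 2E.
Euler: V − E + F = 2 ⇒ (2E)/3 − E + (14 + x) = 2.
Multiply by 6: 2·(2E) − 3·(2E) + 6·(14 + x) = 12, i.e. 84 + 6x − (84 + 4x) = 12.
Collecting terms: 2x = 12, so x = 6.
Then 2E = 84 + 4·6 = 108, so E = 54, V = 2E/3 = 36, F = 14 + 6 = 20.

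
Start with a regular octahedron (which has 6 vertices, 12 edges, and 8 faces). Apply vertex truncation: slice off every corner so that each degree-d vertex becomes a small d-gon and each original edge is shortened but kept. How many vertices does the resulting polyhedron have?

Truncation replaces each original edge-end by a new vertex, so V′ = 2E = 24.
Each original edge survives, and each old vertex of degree d contributes d new edges; summing degrees gives Σd = 2E, so E′ = E + 2E = 3E = 36.
Each original face survives and each original vertex becomes one new face: F′ = F + V = 14.

24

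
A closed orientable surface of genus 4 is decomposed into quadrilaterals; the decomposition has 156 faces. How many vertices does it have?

150

χ = 2 − 2·4 = -6, and every face is a square so 4F = 2E.
E = 4·156/2 = 312. Then V = -6 + E − F = -6 + 312 − 156 = 150.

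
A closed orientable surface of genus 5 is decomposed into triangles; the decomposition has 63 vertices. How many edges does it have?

χ = 2 − 2·5 = -8, and every face is a triangle so 3F = 2E.
V − E + F = -8 with E = 3F/2 gives 63 − (3/2 − 1)·F = -8, so F = 142 and E = 213.

213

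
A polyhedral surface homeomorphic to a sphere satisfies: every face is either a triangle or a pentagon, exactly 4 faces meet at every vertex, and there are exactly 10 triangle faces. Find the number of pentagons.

2

Let x be the number of pentagons; then F = 10 + x.
Edge–face incidences: 2E = 3·10 + 5·x = 30 + 5x.
Every vertex has degree 4, so 4V = 2E.
Euler: V − E + F = 2 ⇒ (2E)/4 − E + (10 + x) = 2.
Multiply by 8: 2·(2E) − 4·(2E) + 8·(10 + x) = 16, i.e. 80 + 8x − 2·(30 + 5x) = 16.
Collecting terms: −2x + 20 = 16, so −2x = −4, so x = 2.
Then 2E = 30 + 5·2 = 40, so E = 20, V = 2E/4 = 10, F = 10 + 2 = 12.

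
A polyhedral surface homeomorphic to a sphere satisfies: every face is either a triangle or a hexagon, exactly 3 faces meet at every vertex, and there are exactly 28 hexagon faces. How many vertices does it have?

Let x be the number of triangles; then F = 28 + x.
Edge–face incidences: 2E = 6·28 + 3·x = 168 + 3x.
Every vertex has degree 3, so 3V = 2E.
Euler: V − E + F = 2 ⇒ (2E)/3 − E + (28 + x) = 2.
Multiply by 6: 2·(2E) − 3·(2E) + 6·(28 + x) = 12, i.e. 168 + 6x − (168 + 3x) = 12.
Collecting terms: 3x = 12, so x = 4.
Then 2E = 168 + 3·4 = 180, so E = 90, V = 2E/3 = 60, F = 28 + 4 = 32.

60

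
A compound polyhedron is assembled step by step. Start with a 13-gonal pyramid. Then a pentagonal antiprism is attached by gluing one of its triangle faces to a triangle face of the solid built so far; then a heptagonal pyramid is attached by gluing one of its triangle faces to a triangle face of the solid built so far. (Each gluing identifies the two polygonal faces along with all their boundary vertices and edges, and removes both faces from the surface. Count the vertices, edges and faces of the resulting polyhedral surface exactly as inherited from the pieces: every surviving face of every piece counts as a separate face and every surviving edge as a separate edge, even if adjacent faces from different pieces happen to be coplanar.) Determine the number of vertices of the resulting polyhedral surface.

26

A 13-gonal pyramid: V=14, E=26, F=14.
Attach a pentagonal antiprism (V=10, E=20, F=12) along a 3-gon: merge 3 vertices and 3 edges, delete both glued faces → V=21, E=43, F=24.
Attach a heptagonal pyramid (V=8, E=14, F=8) along a 3-gon: merge 3 vertices and 3 edges, delete both glued faces → V=26, E=54, F=30.
Check: V − E + F = 26 − 54 + 30 = 2.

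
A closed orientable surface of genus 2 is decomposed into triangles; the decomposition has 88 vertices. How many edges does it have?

χ = 2 − 2·2 = -2, and every face is a triangle so 3F = 2E.
V − E + F = -2 with E = 3F/2 gives 88 − (3/2 − 1)·F = -2, so F = 180 and E = 270.

270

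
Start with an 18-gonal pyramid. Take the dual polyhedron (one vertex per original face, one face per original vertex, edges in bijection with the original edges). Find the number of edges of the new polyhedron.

The base solid has V = 19, E = 36, F = 19.
The dual swaps V and F and preserves E: V′ = F = 19, E′ = E = 36, F′ = V = 19.

36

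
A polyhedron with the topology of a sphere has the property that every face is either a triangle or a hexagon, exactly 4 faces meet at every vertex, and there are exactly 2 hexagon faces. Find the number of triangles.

12

Let x be the number of triangles; then F = 2 + x.
Edge–face incidences: 2E = 6·2 + 3·x = 12 + 3x.
Every vertex has degree 4, so 4V = 2E.
Euler: V − E + F = 2 ⇒ (2E)/4 − E + (2 + x) = 2.
Multiply by 8: 2·(2E) − 4·(2E) + 8·(2 + x) = 16, i.e. 16 + 8x − 2·(12 + 3x) = 16.
Collecting terms: 2x − 8 = 16, so 2x = 24, so x = 12.
Then 2E = 12 + 3·12 = 48, so E = 24, V = 2E/4 = 12, F = 2 + 12 = 14.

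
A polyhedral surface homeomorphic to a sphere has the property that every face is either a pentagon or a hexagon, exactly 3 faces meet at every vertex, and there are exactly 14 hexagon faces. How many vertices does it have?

48

Let x be the number of pentagons; then F = 14 + x.
Edge–face incidences: 2E = 6·14 + 5·x = 84 + 5x.
Every vertex has degree 3, so 3V = 2E.
Euler: V − E + F = 2 ⇒ (2E)/3 − E + (14 + x) = 2.
Multiply by 6: 2·(2E) − 3·(2E) + 6·(14 + x) = 12, i.e. 84 + 6x − (84 + 5x) = 12.
Collecting terms: x = 12.
Then 2E = 84 + 5·12 = 144, so E = 72, V = 2E/3 = 48, F = 14 + 12 = 26.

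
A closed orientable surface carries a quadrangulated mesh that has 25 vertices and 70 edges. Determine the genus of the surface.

6

Every face is a square and each edge borders two faces, so 4F = 2·70, giving F = 35.
χ = V − E + F = 25 − 70 + 35 = -10.
For a closed orientable surface χ = 2 − 2g, so g = (2 − (-10))/2 = 6.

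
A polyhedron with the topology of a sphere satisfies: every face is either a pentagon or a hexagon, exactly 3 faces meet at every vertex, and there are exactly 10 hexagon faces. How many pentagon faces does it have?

12

Let x be the number of pentagons; then F = 10 + x.
Edge–face incidences: 2E = 6·10 + 5·x = 60 + 5x.
Every vertex has degree 3, so 3V = 2E.
Euler: V − E + F = 2 ⇒ (2E)/3 − E + (10 + x) = 2.
Multiply by 6: 2·(2E) − 3·(2E) + 6·(10 + x) = 12, i.e. 60 + 6x − (60 + 5x) = 12.
Collecting terms: x = 12.
Then 2E = 60 + 5·12 = 120, so E = 60, V = 2E/3 = 40, F = 10 + 12 = 22.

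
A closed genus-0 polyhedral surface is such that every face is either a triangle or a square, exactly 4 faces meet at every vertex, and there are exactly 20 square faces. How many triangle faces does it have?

Let x be the number of triangles; then F = 20 + x.
Edge–face incidences: 2E = 4·20 + 3·x = 80 + 3x.
Every vertex has degree 4, so 4V = 2E.
Euler: V − E + F = 2 ⇒ (2E)/4 − E + (20 + x) = 2.
Multiply by 8: 2·(2E) − 4·(2E) + 8·(20 + x) = 16, i.e. 160 + 8x − 2·(80 + 3x) = 16.
Collecting terms: 2x = 16, so x = 8.
Then 2E = 80 + 3·8 = 104, so E = 52, V = 2E/4 = 26, F = 20 + 8 = 28.

8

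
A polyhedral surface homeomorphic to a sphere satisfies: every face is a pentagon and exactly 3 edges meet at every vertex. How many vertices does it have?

Each face has 5 edges and each edge borders two faces, so 2E = 5F.
Each vertex has degree 3, so 3V = 2E and hence V = 5F/3.
Euler: V − E + F = 2 ⇒ (5F/3) − (5F/2) + F = 2.
Multiply by 6: (10 − 15 + 6)F = 12, i.e. 1F = 12.
So F = 12, E = 5·12/2 = 30, V = 5·12/3 = 20.

20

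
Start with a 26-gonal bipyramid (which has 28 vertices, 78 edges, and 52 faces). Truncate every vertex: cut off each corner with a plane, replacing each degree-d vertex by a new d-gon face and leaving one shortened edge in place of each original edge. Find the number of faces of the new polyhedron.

Truncation replaces each original edge-end by a new vertex, so V′ = 2E = 156.
Each original edge survives, and each old vertex of degree d contributes d new edges; summing degrees gives Σd = 2E, so E′ = E + 2E = 3E = 234.
Each original face survives and each original vertex becomes one new face: F′ = F + V = 80.

80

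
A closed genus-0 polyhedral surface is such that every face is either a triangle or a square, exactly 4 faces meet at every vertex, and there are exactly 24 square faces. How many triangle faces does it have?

8

Let x be the number of triangles; then F = 24 + x.
Edge–face incidences: 2E = 4·24 + 3·x = 96 + 3x.
Every vertex has degree 4, so 4V = 2E.
Euler: V − E + F = 2 ⇒ (2E)/4 − E + (24 + x) = 2.
Multiply by 8: 2·(2E) − 4·(2E) + 8·(24 + x) = 16, i.e. 192 + 8x − 2·(96 + 3x) = 16.
Collecting terms: 2x = 16, so x = 8.
Then 2E = 96 + 3·8 = 120, so E = 60, V = 2E/4 = 30, F = 24 + 8 = 32.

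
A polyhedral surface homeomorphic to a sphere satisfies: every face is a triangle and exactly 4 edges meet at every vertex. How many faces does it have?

8

Each face has 3 edges and each edge borders two faces, so 2E = 3F.
Each vertex has degree 4, so 4V = 2E and hence V = 3F/4.
Euler: V − E + F = 2 ⇒ (3F/4) − (3F/2) + F = 2.
Multiply by 8: (6 − 12 + 8)F = 16, i.e. 2F = 16.
So F = 8, E = 3·8/2 = 12, V = 3·8/4 = 6.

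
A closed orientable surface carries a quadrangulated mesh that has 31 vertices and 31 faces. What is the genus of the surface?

Every face is a square, so 2E = 4·31 = 124, giving E = 62.
χ = V − E + F = 31 − 62 + 31 = 0.
For a closed orientable surface χ = 2 − 2g, so g = (2 − (0))/2 = 1.

1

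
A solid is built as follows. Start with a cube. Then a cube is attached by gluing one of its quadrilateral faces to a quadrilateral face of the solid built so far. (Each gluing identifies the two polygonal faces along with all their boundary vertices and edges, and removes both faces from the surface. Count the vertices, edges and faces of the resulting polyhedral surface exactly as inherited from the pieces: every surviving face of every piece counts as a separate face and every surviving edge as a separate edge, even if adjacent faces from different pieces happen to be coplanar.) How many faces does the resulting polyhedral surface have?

A cube: V=8, E=12, F=6.
Attach a cube (V=8, E=12, F=6) along a 4-gon: merge 4 vertices and 4 edges, delete both glued faces → V=12, E=20, F=10.
Check: V − E + F = 12 − 20 + 10 = 2.

10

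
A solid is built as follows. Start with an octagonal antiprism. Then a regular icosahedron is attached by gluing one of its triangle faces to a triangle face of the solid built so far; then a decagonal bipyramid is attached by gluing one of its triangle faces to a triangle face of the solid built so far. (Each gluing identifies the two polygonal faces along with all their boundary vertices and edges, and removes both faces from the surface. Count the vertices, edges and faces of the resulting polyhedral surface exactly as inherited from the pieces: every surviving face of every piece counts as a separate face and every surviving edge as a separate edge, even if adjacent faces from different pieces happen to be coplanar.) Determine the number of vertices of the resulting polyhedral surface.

34

An octagonal antiprism: V=16, E=32, F=18.
Attach a regular icosahedron (V=12, E=30, F=20) along a 3-gon: merge 3 vertices and 3 edges, delete both glued faces → V=25, E=59, F=36.
Attach a decagonal bipyramid (V=12, E=30, F=20) along a 3-gon: merge 3 vertices and 3 edges, delete both glued faces → V=34, E=86, F=54.
Check: V − E + F = 34 − 86 + 54 = 2.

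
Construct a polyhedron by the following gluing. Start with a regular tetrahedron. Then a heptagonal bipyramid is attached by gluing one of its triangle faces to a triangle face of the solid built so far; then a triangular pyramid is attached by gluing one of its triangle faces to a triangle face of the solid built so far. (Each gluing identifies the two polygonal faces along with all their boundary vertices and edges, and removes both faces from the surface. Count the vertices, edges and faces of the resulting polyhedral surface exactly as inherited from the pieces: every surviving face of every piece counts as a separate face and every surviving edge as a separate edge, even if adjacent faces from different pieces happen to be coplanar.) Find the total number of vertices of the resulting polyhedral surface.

A regular tetrahedron: V=4, E=6, F=4.
Attach a heptagonal bipyramid (V=9, E=21, F=14) along a 3-gon: merge 3 vertices and 3 edges, delete both glued faces → V=10, E=24, F=16.
Attach a triangular pyramid (V=4, E=6, F=4) along a 3-gon: merge 3 vertices and 3 edges, delete both glued faces → V=11, E=27, F=18.
Check: V − E + F = 11 − 27 + 18 = 2.

11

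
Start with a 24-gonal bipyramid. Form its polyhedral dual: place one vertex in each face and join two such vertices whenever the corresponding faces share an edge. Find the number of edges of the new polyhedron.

72

The base solid has V = 26, E = 72, F = 48.
The dual swaps V and F and preserves E: V′ = F = 48, E′ = E = 72, F′ = V = 26.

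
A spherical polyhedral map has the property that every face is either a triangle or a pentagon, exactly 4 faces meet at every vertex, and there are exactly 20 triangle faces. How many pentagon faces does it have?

12

Let x be the number of pentagons; then F = 20 + x.
Edge–face incidences: 2E = 3·20 + 5·x = 60 + 5x.
Every vertex has degree 4, so 4V = 2E.
Euler: V − E + F = 2 ⇒ (2E)/4 − E + (20 + x) = 2.
Multiply by 8: 2·(2E) − 4·(2E) + 8·(20 + x) = 16, i.e. 160 + 8x − 2·(60 + 5x) = 16.
Collecting terms: −2x + 40 = 16, so −2x = −24, so x = 12.
Then 2E = 60 + 5·12 = 120, so E = 60, V = 2E/4 = 30, F = 20 + 12 = 32.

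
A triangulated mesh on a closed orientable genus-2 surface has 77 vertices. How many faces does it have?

158

χ = 2 − 2·2 = -2, and every face is a triangle so 3F = 2E.
V − E + F = -2 with E = 3F/2 gives 77 − (3/2 − 1)·F = -2, so F = 158 and E = 237.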